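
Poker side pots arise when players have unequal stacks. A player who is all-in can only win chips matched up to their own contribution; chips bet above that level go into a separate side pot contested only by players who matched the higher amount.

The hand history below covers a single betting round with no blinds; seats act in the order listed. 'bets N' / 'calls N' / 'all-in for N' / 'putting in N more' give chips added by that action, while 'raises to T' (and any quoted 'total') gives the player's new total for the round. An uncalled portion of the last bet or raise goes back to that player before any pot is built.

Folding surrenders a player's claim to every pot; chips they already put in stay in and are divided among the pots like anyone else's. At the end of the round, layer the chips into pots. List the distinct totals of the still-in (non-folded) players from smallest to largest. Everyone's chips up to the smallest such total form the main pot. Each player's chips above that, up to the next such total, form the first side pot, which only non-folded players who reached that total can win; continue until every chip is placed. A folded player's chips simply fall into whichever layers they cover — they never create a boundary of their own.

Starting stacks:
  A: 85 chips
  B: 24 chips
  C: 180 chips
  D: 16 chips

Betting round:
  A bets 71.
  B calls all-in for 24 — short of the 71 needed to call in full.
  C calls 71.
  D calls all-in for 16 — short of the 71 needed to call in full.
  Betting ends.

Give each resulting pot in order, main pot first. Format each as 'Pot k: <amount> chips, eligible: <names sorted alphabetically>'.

Contributions: A=71, B=24, C=71, D=16
Pot levels (distinct totals of non-folded players): 16, 24, 71
Layer 1-16: 16 each from A, B, C, D = 16*4 = 64 chips; eligible A, B, C, D
Layer 17-24: 8 each from A, B, C = 8*3 = 24 chips; eligible A, B, C
Layer 25-71: 47 each from A, C = 47*2 = 94 chips; eligible A, C

Pot 1: 64 chips, eligible: A, B, C, D
Pot 2: 24 chips, eligible: A, B, C
Pot 3: 94 chips, eligible: A, C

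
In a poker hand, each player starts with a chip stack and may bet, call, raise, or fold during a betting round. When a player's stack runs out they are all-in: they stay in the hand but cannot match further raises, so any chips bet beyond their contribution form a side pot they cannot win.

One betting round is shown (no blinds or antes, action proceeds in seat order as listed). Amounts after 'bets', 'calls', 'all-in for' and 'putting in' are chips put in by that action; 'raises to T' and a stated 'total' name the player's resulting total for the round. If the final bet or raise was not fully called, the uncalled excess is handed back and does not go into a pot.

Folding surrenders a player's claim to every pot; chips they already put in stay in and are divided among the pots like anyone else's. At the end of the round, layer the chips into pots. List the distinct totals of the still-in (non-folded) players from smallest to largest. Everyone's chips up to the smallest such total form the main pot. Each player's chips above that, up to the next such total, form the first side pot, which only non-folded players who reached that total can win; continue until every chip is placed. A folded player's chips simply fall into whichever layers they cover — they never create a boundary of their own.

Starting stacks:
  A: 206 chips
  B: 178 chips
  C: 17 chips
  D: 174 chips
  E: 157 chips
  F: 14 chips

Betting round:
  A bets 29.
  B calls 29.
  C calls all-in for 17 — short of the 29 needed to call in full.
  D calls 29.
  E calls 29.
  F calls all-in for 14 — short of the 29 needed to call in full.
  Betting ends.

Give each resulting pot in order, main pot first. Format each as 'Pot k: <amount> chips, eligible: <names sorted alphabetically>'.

Contributions: A=29, B=29, C=17, D=29, E=29, F=14
Pot levels (distinct totals of non-folded players): 14, 17, 29
Layer 1-14: 14 each from A, B, C, D, E, F = 14*6 = 84 chips; eligible A, B, C, D, E, F
Layer 15-17: 3 each from A, B, C, D, E = 3*5 = 15 chips; eligible A, B, C, D, E
Layer 18-29: 12 each from A, B, D, E = 12*4 = 48 chips; eligible A, B, D, E

Pot 1: 84 chips, eligible: A, B, C, D, E, F
Pot 2: 15 chips, eligible: A, B, C, D, E
Pot 3: 48 chips, eligible: A, B, D, E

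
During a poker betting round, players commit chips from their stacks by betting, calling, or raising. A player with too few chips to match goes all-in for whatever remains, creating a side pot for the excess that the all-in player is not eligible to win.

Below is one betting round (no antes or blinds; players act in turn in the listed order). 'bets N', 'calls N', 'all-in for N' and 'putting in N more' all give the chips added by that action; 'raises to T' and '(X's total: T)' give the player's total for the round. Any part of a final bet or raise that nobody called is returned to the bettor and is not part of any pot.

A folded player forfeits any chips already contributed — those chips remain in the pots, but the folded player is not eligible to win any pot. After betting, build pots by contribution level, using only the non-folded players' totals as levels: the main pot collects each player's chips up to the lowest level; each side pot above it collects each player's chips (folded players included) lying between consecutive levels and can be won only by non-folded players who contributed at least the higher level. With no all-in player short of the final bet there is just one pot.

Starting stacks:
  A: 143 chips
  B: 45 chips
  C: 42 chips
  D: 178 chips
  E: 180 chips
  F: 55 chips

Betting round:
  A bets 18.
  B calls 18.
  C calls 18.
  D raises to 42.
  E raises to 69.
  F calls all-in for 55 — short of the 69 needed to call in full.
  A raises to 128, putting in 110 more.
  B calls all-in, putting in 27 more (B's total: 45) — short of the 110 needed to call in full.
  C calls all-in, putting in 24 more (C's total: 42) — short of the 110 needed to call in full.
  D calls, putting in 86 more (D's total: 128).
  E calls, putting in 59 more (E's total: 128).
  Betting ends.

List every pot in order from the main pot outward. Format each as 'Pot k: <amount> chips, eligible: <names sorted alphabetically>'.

Contributions: A=128, B=45, C=42, D=128, E=128, F=55
Pot levels (distinct totals of non-folded players): 42, 45, 55, 128
Layer 1-42: 42 each from A, B, C, D, E, F = 42*6 = 252 chips; eligible A, B, C, D, E, F
Layer 43-45: 3 each from A, B, D, E, F = 3*5 = 15 chips; eligible A, B, D, E, F
Layer 46-55: 10 each from A, D, E, F = 10*4 = 40 chips; eligible A, D, E, F
Layer 56-128: 73 each from A, D, E = 73*3 = 219 chips; eligible A, D, E

Pot 1: 252 chips, eligible: A, B, C, D, E, F
Pot 2: 15 chips, eligible: A, B, D, E, F
Pot 3: 40 chips, eligible: A, D, E, F
Pot 4: 219 chips, eligible: A, D, E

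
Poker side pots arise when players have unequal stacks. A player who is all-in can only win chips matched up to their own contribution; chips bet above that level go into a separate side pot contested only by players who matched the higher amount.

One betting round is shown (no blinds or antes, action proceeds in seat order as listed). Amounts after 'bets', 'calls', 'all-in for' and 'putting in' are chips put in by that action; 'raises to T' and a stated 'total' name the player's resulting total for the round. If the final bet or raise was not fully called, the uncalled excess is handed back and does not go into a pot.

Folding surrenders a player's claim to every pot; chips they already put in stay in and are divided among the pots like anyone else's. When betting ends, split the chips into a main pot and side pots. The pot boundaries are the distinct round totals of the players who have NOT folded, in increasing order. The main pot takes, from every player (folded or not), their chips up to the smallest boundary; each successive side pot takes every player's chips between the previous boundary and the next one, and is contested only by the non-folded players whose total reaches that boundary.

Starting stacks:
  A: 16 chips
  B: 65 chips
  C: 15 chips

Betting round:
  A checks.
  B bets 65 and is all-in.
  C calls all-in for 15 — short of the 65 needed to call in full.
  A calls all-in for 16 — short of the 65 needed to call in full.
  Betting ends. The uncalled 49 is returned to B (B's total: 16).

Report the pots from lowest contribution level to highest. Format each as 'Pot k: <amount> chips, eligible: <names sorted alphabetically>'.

Contributions (after 49 returned to B): A=16, B=16, C=15
Pot levels (distinct totals of non-folded players): 15, 16
Layer 1-15: 15 each from A, B, C = 15*3 = 45 chips; eligible A, B, C
Layer 16-16: 1 each from A, B = 1*2 = 2 chips; eligible A, B

Pot 1: 45 chips, eligible: A, B, C
Pot 2: 2 chips, eligible: A, B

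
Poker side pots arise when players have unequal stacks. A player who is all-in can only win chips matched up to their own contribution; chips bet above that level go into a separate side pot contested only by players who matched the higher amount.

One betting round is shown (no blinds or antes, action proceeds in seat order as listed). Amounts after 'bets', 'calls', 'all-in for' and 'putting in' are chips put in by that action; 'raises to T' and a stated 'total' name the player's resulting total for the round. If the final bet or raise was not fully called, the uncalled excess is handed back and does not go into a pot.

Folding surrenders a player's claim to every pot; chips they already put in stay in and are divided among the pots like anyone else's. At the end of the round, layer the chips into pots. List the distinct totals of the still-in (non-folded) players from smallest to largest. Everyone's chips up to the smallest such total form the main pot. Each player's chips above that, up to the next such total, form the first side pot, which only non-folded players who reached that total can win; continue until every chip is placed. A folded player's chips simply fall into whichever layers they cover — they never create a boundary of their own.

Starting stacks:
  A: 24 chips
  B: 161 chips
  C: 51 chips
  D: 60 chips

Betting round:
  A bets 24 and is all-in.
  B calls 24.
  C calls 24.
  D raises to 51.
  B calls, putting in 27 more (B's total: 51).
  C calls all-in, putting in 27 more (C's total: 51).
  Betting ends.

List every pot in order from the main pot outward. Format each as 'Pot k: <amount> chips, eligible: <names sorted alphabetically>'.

Contributions: A=24, B=51, C=51, D=51
Pot levels (distinct totals of non-folded players): 24, 51
Layer 1-24: 24 each from A, B, C, D = 24*4 = 96 chips; eligible A, B, C, D
Layer 25-51: 27 each from B, C, D = 27*3 = 81 chips; eligible B, C, D

Pot 1: 96 chips, eligible: A, B, C, D
Pot 2: 81 chips, eligible: B, C, D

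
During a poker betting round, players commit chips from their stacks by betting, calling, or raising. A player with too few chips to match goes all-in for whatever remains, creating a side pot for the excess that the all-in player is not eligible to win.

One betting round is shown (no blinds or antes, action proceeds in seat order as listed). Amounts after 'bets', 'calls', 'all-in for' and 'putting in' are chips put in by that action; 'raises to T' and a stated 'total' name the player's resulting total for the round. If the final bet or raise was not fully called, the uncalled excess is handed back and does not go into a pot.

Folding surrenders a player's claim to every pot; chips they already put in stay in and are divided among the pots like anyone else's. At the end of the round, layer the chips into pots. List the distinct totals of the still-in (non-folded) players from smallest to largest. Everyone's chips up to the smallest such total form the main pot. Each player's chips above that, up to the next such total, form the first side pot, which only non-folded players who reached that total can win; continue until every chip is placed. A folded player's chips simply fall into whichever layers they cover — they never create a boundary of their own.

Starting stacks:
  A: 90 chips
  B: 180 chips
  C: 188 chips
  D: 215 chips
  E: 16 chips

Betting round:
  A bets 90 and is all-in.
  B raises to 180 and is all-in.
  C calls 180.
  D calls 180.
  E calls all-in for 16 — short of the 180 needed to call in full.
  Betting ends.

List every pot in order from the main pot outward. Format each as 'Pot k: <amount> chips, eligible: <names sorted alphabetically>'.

Contributions: A=90, B=180, C=180, D=180, E=16
Pot levels (distinct totals of non-folded players): 16, 90, 180
Layer 1-16: 16 each from A, B, C, D, E = 16*5 = 80 chips; eligible A, B, C, D, E
Layer 17-90: 74 each from A, B, C, D = 74*4 = 296 chips; eligible A, B, C, D
Layer 91-180: 90 each from B, C, D = 90*3 = 270 chips; eligible B, C, D

Pot 1: 80 chips, eligible: A, B, C, D, E
Pot 2: 296 chips, eligible: A, B, C, D
Pot 3: 270 chips, eligible: B, C, D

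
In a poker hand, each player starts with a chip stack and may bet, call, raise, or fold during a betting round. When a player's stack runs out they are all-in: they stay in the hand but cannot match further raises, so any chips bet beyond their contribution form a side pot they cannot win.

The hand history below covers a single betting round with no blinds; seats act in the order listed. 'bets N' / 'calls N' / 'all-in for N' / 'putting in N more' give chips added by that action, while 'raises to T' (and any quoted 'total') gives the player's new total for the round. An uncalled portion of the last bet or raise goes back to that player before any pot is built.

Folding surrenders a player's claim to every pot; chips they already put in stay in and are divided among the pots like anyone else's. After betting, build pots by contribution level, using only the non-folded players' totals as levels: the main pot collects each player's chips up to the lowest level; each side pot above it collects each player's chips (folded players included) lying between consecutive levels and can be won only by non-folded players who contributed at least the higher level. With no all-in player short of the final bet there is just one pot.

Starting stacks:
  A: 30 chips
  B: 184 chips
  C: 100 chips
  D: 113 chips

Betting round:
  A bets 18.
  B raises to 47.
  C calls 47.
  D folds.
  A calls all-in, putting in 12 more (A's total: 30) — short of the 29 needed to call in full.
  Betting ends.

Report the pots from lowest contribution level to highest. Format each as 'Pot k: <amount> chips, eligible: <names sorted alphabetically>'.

Pot 1: 90 chips, eligible: A, B, C
Pot 2: 34 chips, eligible: B, C

Derivation:
Contributions: A=30, B=47, C=47
Folded: D
Pot levels (distinct totals of non-folded players): 30, 47
Layer 1-30: 30 each from A, B, C = 30*3 = 90 chips; eligible A, B, C
Layer 31-47: 17 each from B, C = 17*2 = 34 chips; eligible B, C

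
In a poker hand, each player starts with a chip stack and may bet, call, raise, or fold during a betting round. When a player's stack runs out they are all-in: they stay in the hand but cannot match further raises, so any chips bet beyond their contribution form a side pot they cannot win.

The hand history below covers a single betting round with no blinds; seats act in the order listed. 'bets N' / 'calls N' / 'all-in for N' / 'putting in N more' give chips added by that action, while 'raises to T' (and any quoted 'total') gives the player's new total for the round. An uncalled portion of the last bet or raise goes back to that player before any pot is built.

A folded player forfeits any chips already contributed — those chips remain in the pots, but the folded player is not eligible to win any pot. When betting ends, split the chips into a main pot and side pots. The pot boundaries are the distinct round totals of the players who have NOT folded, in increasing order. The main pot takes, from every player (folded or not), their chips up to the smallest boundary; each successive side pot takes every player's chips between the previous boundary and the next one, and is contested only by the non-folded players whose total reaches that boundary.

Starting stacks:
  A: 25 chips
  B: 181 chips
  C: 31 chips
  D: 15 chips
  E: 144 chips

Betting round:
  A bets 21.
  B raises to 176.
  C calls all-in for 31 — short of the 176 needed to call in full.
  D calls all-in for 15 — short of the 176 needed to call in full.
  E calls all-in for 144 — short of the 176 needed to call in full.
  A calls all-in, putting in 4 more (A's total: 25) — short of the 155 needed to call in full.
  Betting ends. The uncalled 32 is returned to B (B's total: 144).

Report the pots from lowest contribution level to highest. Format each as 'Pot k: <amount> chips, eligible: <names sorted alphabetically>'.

Pot 1: 75 chips, eligible: A, B, C, D, E
Pot 2: 40 chips, eligible: A, B, C, E
Pot 3: 18 chips, eligible: B, C, E
Pot 4: 226 chips, eligible: B, E

Derivation:
Contributions (after 32 returned to B): A=25, B=144, C=31, D=15, E=144
Pot levels (distinct totals of non-folded players): 15, 25, 31, 144
Layer 1-15: 15 each from A, B, C, D, E = 15*5 = 75 chips; eligible A, B, C, D, E
Layer 16-25: 10 each from A, B, C, E = 10*4 = 40 chips; eligible A, B, C, E
Layer 26-31: 6 each from B, C, E = 6*3 = 18 chips; eligible B, C, E
Layer 32-144: 113 each from B, E = 113*2 = 226 chips; eligible B, E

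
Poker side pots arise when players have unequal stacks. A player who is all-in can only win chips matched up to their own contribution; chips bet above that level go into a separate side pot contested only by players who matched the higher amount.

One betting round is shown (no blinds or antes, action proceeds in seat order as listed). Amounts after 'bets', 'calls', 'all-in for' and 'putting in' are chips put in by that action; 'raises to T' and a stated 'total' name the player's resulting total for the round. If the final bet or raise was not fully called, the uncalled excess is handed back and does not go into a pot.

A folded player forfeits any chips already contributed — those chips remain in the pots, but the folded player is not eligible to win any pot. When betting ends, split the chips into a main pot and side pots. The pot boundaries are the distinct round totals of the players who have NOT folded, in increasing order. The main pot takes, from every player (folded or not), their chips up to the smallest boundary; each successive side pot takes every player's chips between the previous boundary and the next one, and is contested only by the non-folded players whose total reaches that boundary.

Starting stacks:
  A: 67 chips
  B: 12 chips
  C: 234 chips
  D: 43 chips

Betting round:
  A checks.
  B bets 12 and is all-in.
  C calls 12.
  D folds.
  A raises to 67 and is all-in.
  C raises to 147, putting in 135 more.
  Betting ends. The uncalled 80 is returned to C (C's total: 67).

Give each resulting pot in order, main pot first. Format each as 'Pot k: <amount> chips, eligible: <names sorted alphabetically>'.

Pot 1: 36 chips, eligible: A, B, C
Pot 2: 110 chips, eligible: A, C

Derivation:
Contributions (after 80 returned to C): A=67, B=12, C=67
Folded: D
Pot levels (distinct totals of non-folded players): 12, 67
Layer 1-12: 12 each from A, B, C = 12*3 = 36 chips; eligible A, B, C
Layer 13-67: 55 each from A, C = 55*2 = 110 chips; eligible A, C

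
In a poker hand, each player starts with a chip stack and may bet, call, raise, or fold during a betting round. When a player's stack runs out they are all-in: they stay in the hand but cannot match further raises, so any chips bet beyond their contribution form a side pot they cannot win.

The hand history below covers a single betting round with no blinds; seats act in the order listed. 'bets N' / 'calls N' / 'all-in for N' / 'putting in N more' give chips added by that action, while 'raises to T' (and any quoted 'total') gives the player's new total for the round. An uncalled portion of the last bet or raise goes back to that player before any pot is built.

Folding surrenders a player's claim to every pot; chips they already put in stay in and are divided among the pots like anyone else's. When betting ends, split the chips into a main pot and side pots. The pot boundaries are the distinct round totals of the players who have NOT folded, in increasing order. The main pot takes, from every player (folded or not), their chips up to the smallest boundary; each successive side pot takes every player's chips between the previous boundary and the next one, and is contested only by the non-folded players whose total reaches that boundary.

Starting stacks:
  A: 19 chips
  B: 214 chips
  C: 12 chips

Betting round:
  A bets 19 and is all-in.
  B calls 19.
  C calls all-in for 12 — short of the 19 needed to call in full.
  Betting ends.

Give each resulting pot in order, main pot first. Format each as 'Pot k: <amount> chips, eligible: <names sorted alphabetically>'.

Pot 1: 36 chips, eligible: A, B, C
Pot 2: 14 chips, eligible: A, B

Derivation:
Contributions: A=19, B=19, C=12
Pot levels (distinct totals of non-folded players): 12, 19
Layer 1-12: 12 each from A, B, C = 12*3 = 36 chips; eligible A, B, C
Layer 13-19: 7 each from A, B = 7*2 = 14 chips; eligible A, B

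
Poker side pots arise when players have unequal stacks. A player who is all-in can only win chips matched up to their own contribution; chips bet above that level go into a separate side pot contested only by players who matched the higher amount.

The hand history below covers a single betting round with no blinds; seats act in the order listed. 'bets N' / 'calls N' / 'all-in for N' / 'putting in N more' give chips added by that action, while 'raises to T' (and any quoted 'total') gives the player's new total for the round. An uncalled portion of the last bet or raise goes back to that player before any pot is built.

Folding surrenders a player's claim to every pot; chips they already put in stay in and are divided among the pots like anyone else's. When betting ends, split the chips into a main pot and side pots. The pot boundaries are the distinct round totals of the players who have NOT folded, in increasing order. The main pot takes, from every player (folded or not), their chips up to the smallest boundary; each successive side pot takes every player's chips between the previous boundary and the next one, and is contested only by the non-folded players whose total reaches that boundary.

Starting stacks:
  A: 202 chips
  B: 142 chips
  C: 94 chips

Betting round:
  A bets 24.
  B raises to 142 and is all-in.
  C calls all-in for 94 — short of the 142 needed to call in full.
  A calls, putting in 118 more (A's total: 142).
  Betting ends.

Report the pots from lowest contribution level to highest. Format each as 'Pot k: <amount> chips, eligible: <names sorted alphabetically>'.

Pot 1: 282 chips, eligible: A, B, C
Pot 2: 96 chips, eligible: A, B

Derivation:
Contributions: A=142, B=142, C=94
Pot levels (distinct totals of non-folded players): 94, 142
Layer 1-94: 94 each from A, B, C = 94*3 = 282 chips; eligible A, B, C
Layer 95-142: 48 each from A, B = 48*2 = 96 chips; eligible A, B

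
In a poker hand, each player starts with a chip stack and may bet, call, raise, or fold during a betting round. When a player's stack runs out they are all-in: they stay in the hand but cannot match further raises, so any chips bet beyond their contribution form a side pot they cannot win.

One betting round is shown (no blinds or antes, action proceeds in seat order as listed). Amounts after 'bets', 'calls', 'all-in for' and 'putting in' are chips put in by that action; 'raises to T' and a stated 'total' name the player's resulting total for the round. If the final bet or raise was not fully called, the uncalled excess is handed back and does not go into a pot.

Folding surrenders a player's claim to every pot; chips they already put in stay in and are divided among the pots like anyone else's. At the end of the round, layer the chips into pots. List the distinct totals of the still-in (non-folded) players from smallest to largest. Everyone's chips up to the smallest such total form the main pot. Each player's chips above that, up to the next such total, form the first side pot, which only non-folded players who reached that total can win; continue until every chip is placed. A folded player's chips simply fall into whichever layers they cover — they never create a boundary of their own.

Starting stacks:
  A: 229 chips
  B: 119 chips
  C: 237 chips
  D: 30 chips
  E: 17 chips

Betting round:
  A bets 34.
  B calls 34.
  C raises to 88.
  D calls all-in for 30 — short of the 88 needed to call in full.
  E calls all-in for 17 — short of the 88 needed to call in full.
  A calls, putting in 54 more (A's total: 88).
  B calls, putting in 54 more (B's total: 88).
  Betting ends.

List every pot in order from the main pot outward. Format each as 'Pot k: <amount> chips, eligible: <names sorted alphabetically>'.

Contributions: A=88, B=88, C=88, D=30, E=17
Pot levels (distinct totals of non-folded players): 17, 30, 88
Layer 1-17: 17 each from A, B, C, D, E = 17*5 = 85 chips; eligible A, B, C, D, E
Layer 18-30: 13 each from A, B, C, D = 13*4 = 52 chips; eligible A, B, C, D
Layer 31-88: 58 each from A, B, C = 58*3 = 174 chips; eligible A, B, C

Pot 1: 85 chips, eligible: A, B, C, D, E
Pot 2: 52 chips, eligible: A, B, C, D
Pot 3: 174 chips, eligible: A, B, C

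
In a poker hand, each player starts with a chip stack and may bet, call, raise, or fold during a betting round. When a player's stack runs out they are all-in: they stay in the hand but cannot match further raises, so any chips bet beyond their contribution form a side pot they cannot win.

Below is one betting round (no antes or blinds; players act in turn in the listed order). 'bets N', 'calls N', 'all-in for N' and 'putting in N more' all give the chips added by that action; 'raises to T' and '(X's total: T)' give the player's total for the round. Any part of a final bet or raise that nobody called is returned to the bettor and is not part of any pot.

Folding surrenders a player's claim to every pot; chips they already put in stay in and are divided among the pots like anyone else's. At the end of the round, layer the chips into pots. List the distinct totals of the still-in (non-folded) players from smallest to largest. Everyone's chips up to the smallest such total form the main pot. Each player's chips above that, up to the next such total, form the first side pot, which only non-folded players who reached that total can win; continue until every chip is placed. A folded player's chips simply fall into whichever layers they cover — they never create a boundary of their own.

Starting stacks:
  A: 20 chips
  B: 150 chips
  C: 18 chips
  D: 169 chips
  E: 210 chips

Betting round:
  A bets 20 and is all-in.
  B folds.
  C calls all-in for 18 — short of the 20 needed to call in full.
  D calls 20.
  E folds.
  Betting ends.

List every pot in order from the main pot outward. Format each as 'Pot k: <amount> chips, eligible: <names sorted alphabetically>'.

Pot 1: 54 chips, eligible: A, C, D
Pot 2: 4 chips, eligible: A, D

Derivation:
Contributions: A=20, C=18, D=20
Folded: B, E
Pot levels (distinct totals of non-folded players): 18, 20
Layer 1-18: 18 each from A, C, D = 18*3 = 54 chips; eligible A, C, D
Layer 19-20: 2 each from A, D = 2*2 = 4 chips; eligible A, D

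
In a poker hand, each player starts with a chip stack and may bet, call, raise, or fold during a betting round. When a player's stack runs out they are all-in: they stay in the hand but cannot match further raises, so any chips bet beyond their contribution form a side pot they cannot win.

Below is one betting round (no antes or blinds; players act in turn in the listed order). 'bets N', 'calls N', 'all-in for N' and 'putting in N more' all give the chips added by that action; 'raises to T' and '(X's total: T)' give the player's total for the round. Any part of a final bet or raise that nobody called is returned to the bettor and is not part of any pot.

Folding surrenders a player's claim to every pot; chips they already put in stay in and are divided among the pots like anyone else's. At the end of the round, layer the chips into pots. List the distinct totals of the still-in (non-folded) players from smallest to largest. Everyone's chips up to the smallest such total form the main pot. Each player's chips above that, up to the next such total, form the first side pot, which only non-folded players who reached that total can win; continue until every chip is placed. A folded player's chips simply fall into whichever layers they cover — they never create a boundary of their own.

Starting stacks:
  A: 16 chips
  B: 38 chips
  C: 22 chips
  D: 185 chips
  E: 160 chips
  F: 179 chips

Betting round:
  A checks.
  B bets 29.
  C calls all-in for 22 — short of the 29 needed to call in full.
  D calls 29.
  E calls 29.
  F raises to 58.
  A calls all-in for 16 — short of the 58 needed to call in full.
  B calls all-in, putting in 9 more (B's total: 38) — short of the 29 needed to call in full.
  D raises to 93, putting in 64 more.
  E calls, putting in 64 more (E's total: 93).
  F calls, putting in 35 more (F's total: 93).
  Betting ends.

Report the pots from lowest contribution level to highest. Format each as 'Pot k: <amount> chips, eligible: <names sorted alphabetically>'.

Pot 1: 96 chips, eligible: A, B, C, D, E, F
Pot 2: 30 chips, eligible: B, C, D, E, F
Pot 3: 64 chips, eligible: B, D, E, F
Pot 4: 165 chips, eligible: D, E, F

Derivation:
Contributions: A=16, B=38, C=22, D=93, E=93, F=93
Pot levels (distinct totals of non-folded players): 16, 22, 38, 93
Layer 1-16: 16 each from A, B, C, D, E, F = 16*6 = 96 chips; eligible A, B, C, D, E, F
Layer 17-22: 6 each from B, C, D, E, F = 6*5 = 30 chips; eligible B, C, D, E, F
Layer 23-38: 16 each from B, D, E, F = 16*4 = 64 chips; eligible B, D, E, F
Layer 39-93: 55 each from D, E, F = 55*3 = 165 chips; eligible D, E, F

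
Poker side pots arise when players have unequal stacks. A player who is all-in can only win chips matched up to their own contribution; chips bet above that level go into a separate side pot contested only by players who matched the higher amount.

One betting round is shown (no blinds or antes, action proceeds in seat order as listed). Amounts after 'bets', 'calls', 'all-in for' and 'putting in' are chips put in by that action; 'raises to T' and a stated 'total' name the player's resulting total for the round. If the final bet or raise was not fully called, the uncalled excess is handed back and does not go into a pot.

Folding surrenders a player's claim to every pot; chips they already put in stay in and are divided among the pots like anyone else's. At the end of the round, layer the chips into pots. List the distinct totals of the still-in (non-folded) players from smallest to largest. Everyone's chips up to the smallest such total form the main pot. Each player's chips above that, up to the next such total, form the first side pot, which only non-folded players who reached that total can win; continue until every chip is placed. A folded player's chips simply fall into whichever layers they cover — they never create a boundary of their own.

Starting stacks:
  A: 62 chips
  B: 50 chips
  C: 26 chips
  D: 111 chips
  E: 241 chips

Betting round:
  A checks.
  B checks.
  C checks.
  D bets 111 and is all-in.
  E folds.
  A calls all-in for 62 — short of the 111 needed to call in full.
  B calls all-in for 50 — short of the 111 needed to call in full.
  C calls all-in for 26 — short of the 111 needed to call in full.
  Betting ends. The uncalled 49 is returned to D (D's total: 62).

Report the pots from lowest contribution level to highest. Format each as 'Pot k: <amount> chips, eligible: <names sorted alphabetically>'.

Pot 1: 104 chips, eligible: A, B, C, D
Pot 2: 72 chips, eligible: A, B, D
Pot 3: 24 chips, eligible: A, D

Derivation:
Contributions (after 49 returned to D): A=62, B=50, C=26, D=62
Folded: E
Pot levels (distinct totals of non-folded players): 26, 50, 62
Layer 1-26: 26 each from A, B, C, D = 26*4 = 104 chips; eligible A, B, C, D
Layer 27-50: 24 each from A, B, D = 24*3 = 72 chips; eligible A, B, D
Layer 51-62: 12 each from A, D = 12*2 = 24 chips; eligible A, D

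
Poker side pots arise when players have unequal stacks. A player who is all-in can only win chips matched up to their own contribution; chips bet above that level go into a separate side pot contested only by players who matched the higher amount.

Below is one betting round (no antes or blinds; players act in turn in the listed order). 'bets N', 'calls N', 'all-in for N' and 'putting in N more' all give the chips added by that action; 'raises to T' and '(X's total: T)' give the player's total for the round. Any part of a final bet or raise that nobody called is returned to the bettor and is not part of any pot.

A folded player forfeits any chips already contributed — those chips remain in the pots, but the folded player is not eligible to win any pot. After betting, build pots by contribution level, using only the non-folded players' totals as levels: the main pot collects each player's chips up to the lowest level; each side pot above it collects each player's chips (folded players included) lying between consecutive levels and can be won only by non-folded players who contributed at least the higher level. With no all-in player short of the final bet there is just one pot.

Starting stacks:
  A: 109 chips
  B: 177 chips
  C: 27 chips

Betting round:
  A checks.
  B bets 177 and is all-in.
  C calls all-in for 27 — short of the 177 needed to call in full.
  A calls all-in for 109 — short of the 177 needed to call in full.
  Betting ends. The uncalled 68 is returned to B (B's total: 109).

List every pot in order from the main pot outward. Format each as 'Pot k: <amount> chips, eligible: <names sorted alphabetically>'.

Contributions (after 68 returned to B): A=109, B=109, C=27
Pot levels (distinct totals of non-folded players): 27, 109
Layer 1-27: 27 each from A, B, C = 27*3 = 81 chips; eligible A, B, C
Layer 28-109: 82 each from A, B = 82*2 = 164 chips; eligible A, B

Pot 1: 81 chips, eligible: A, B, C
Pot 2: 164 chips, eligible: A, B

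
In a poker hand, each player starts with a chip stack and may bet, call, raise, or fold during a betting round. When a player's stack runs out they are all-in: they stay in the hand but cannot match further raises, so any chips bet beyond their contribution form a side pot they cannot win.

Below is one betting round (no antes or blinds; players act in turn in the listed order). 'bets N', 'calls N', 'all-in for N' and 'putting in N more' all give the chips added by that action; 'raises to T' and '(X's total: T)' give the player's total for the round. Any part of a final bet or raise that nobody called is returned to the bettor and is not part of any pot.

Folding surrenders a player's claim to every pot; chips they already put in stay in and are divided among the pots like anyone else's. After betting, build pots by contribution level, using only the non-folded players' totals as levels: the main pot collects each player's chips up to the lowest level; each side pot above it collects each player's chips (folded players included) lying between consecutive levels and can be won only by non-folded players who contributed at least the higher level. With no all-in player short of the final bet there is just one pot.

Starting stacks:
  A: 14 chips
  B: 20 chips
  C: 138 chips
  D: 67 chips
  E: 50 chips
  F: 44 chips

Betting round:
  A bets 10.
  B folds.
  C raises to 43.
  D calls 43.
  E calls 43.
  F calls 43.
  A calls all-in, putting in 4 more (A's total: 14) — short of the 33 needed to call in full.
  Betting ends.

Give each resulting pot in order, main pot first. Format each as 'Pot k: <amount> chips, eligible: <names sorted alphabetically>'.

Pot 1: 70 chips, eligible: A, C, D, E, F
Pot 2: 116 chips, eligible: C, D, E, F

Derivation:
Contributions: A=14, C=43, D=43, E=43, F=43
Folded: B
Pot levels (distinct totals of non-folded players): 14, 43
Layer 1-14: 14 each from A, C, D, E, F = 14*5 = 70 chips; eligible A, C, D, E, F
Layer 15-43: 29 each from C, D, E, F = 29*4 = 116 chips; eligible C, D, E, F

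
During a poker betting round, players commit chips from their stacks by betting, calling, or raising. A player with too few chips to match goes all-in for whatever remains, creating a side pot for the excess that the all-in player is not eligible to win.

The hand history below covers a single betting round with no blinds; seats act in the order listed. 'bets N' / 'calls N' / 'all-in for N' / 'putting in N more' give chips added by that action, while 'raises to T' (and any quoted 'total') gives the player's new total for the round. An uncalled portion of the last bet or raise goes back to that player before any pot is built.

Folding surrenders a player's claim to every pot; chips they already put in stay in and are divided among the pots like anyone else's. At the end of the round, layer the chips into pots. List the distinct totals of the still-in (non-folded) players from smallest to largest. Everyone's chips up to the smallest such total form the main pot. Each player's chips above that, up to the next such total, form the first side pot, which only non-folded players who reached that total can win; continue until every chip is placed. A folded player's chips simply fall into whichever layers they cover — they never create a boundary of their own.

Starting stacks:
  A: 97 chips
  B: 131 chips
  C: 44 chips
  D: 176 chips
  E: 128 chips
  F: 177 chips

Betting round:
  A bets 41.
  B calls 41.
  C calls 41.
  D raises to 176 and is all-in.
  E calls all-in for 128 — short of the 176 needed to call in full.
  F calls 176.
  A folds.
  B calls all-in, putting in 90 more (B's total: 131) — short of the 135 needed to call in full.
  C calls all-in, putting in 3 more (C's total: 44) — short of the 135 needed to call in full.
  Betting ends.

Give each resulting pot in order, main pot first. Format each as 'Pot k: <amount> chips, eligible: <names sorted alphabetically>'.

Pot 1: 261 chips, eligible: B, C, D, E, F
Pot 2: 336 chips, eligible: B, D, E, F
Pot 3: 9 chips, eligible: B, D, F
Pot 4: 90 chips, eligible: D, F

Derivation:
Contributions: A=41, B=131, C=44, D=176, E=128, F=176
Folded: A
Pot levels (distinct totals of non-folded players): 44, 128, 131, 176
Layer 1-44: A 41 + B 44 + C 44 + D 44 + E 44 + F 44 = 261 chips; eligible B, C, D, E, F
Layer 45-128: 84 each from B, D, E, F = 84*4 = 336 chips; eligible B, D, E, F
Layer 129-131: 3 each from B, D, F = 3*3 = 9 chips; eligible B, D, F
Layer 132-176: 45 each from D, F = 45*2 = 90 chips; eligible D, F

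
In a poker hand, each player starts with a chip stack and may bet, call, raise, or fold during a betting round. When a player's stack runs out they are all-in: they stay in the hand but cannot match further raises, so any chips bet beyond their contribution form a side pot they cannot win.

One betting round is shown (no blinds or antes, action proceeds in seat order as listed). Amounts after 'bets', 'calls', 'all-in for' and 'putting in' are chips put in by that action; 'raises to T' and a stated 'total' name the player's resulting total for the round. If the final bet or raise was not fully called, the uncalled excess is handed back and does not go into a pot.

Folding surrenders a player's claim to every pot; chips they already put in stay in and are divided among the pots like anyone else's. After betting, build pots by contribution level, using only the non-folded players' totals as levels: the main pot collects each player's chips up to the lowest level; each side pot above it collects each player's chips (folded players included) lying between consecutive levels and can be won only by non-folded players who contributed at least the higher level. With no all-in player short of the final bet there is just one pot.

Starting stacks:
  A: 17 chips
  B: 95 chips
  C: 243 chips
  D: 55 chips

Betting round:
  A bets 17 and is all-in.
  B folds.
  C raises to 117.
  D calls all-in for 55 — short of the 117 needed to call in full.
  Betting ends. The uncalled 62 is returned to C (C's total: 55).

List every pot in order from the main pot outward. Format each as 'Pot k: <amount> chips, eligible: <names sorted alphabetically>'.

Pot 1: 51 chips, eligible: A, C, D
Pot 2: 76 chips, eligible: C, D

Derivation:
Contributions (after 62 returned to C): A=17, C=55, D=55
Folded: B
Pot levels (distinct totals of non-folded players): 17, 55
Layer 1-17: 17 each from A, C, D = 17*3 = 51 chips; eligible A, C, D
Layer 18-55: 38 each from C, D = 38*2 = 76 chips; eligible C, D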